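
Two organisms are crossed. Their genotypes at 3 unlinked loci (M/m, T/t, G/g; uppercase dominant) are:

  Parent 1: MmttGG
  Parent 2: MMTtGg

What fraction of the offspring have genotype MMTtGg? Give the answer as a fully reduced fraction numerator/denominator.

MmttGG gametes: MtG×4, mtG×4
MMTtGg gametes: MTG×2, MTg×2, MtG×2, Mtg×2
MmttGG×MMTtGg grid (8·8=64): MMTtGG=8 MMTtGg=8 MMttGG=8 MMttGg=8 MmTtGG=8 MmTtGg=8 MmttGG=8 MmttGg=8
MMTtGg hits 8/64; gcd=8; 8÷8/64÷8 = 1/8

P(MMTtGg) = 1/8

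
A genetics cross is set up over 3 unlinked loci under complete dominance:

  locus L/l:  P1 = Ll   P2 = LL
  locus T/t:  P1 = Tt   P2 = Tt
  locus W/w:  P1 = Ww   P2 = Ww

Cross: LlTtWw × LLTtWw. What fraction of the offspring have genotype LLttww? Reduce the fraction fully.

P(LLttww) = 1/32

LlTtWw gametes: LTW×1, LTw×1, LtW×1, Ltw×1, lTW×1, lTw×1, ltW×1, ltw×1
LLTtWw gametes: LTW×2, LTw×2, LtW×2, Ltw×2
LlTtWw×LLTtWw grid (8·8=64): LLTTWW=2 LLTTWw=4 LLTTww=2 LLTtWW=4 LLTtWw=8 LLTtww=4 LLttWW=2 LLttWw=4 LLttww=2 LlTTWW=2 LlTTWw=4 LlTTww=2 LlTtWW=4 LlTtWw=8 LlTtww=4 LlttWW=2 LlttWw=4 Llttww=2
LLttww hits 2/64; gcd=2; 2÷2/64÷2 = 1/32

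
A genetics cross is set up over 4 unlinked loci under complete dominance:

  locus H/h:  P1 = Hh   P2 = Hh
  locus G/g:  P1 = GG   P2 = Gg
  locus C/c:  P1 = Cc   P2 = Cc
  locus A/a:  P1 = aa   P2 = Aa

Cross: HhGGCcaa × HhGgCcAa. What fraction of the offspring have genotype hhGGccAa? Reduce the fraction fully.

P(hhGGccAa) = 1/64

HhGGCcaa gametes: HGCa×4, HGca×4, hGCa×4, hGca×4
HhGgCcAa gametes: HGCA×1, HGCa×1, HGcA×1, HGca×1, HgCA×1, HgCa×1, HgcA×1, Hgca×1, hGCA×1, hGCa×1, hGcA×1, hGca×1, hgCA×1, hgCa×1, hgcA×1, hgca×1
HhGGCcaa×HhGgCcAa grid (16·16=256): HHGGCCAa=4 HHGGCCaa=4 HHGGCcAa=8 HHGGCcaa=8 HHGGccAa=4 HHGGccaa=4 HHGgCCAa=4 HHGgCCaa=4 HHGgCcAa=8 HHGgCcaa=8 HHGgccAa=4 HHGgccaa=4 HhGGCCAa=8 HhGGCCaa=8 HhGGCcAa=16 HhGGCcaa=16 HhGGccAa=8 HhGGccaa=8 HhGgCCAa=8 HhGgCCaa=8 HhGgCcAa=16 HhGgCcaa=16 HhGgccAa=8 HhGgccaa=8 hhGGCCAa=4 hhGGCCaa=4 hhGGCcAa=8 hhGGCcaa=8 hhGGccAa=4 hhGGccaa=4 hhGgCCAa=4 hhGgCCaa=4 hhGgCcAa=8 hhGgCcaa=8 hhGgccAa=4 hhGgccaa=4
hhGGccAa hits 4/256; gcd=4; 4÷4/256÷4 = 1/64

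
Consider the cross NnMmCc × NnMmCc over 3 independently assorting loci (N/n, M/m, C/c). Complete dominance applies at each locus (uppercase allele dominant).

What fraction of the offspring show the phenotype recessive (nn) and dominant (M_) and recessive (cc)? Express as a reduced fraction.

NnMmCc gametes: NMC×1, NMc×1, NmC×1, Nmc×1, nMC×1, nMc×1, nmC×1, nmc×1
NnMmCc gametes: NMC×1, NMc×1, NmC×1, Nmc×1, nMC×1, nMc×1, nmC×1, nmc×1
NnMmCc×NnMmCc grid (8·8=64): NNMMCC=1 NNMMCc=2 NNMMcc=1 NNMmCC=2 NNMmCc=4 NNMmcc=2 NNmmCC=1 NNmmCc=2 NNmmcc=1 NnMMCC=2 NnMMCc=4 NnMMcc=2 NnMmCC=4 NnMmCc=8 NnMmcc=4 NnmmCC=2 NnmmCc=4 Nnmmcc=2 nnMMCC=1 nnMMCc=2 nnMMcc=1 nnMmCC=2 nnMmCc=4 nnMmcc=2 nnmmCC=1 nnmmCc=2 nnmmcc=1
nn M_ cc hits 3/64; gcd=1; 3÷1/64÷1 = 3/64

P(nn M_ cc) = 3/64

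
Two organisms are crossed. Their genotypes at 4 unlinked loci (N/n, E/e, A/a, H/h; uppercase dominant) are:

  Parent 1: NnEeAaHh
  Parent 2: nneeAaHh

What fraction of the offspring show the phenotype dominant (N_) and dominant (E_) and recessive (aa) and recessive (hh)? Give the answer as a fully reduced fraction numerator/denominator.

P(N_ E_ aa hh) = 1/64

NnEeAaHh gametes: NEAH×1, NEAh×1, NEaH×1, NEah×1, NeAH×1, NeAh×1, NeaH×1, Neah×1, nEAH×1, nEAh×1, nEaH×1, nEah×1, neAH×1, neAh×1, neaH×1, neah×1
nneeAaHh gametes: neAH×4, neAh×4, neaH×4, neah×4
NnEeAaHh×nneeAaHh grid (16·16=256): NnEeAAHH=4 NnEeAAHh=8 NnEeAAhh=4 NnEeAaHH=8 NnEeAaHh=16 NnEeAahh=8 NnEeaaHH=4 NnEeaaHh=8 NnEeaahh=4 NneeAAHH=4 NneeAAHh=8 NneeAAhh=4 NneeAaHH=8 NneeAaHh=16 NneeAahh=8 NneeaaHH=4 NneeaaHh=8 Nneeaahh=4 nnEeAAHH=4 nnEeAAHh=8 nnEeAAhh=4 nnEeAaHH=8 nnEeAaHh=16 nnEeAahh=8 nnEeaaHH=4 nnEeaaHh=8 nnEeaahh=4 nneeAAHH=4 nneeAAHh=8 nneeAAhh=4 nneeAaHH=8 nneeAaHh=16 nneeAahh=8 nneeaaHH=4 nneeaaHh=8 nneeaahh=4
N_ E_ aa hh hits 4/256; gcd=4; 4÷4/256÷4 = 1/64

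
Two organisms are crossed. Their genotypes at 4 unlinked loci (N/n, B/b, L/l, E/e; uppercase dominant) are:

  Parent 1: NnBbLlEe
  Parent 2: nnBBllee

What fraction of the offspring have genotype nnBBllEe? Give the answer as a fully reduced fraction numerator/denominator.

P(nnBBllEe) = 1/16

NnBbLlEe gametes: NBLE×1, NBLe×1, NBlE×1, NBle×1, NbLE×1, NbLe×1, NblE×1, Nble×1, nBLE×1, nBLe×1, nBlE×1, nBle×1, nbLE×1, nbLe×1, nblE×1, nble×1
nnBBllee gametes: nBle×16
NnBbLlEe×nnBBllee grid (16·16=256): NnBBLlEe=16 NnBBLlee=16 NnBBllEe=16 NnBBllee=16 NnBbLlEe=16 NnBbLlee=16 NnBbllEe=16 NnBbllee=16 nnBBLlEe=16 nnBBLlee=16 nnBBllEe=16 nnBBllee=16 nnBbLlEe=16 nnBbLlee=16 nnBbllEe=16 nnBbllee=16
nnBBllEe hits 16/256; gcd=16; 16÷16/256÷16 = 1/16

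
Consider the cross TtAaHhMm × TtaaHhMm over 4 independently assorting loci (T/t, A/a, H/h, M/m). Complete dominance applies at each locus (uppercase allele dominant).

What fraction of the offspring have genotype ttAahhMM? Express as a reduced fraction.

TtAaHhMm gametes: TAHM×1, TAHm×1, TAhM×1, TAhm×1, TaHM×1, TaHm×1, TahM×1, Tahm×1, tAHM×1, tAHm×1, tAhM×1, tAhm×1, taHM×1, taHm×1, tahM×1, tahm×1
TtaaHhMm gametes: TaHM×2, TaHm×2, TahM×2, Tahm×2, taHM×2, taHm×2, tahM×2, tahm×2
TtAaHhMm×TtaaHhMm grid (16·16=256): TTAaHHMM=2 TTAaHHMm=4 TTAaHHmm=2 TTAaHhMM=4 TTAaHhMm=8 TTAaHhmm=4 TTAahhMM=2 TTAahhMm=4 TTAahhmm=2 TTaaHHMM=2 TTaaHHMm=4 TTaaHHmm=2 TTaaHhMM=4 TTaaHhMm=8 TTaaHhmm=4 TTaahhMM=2 TTaahhMm=4 TTaahhmm=2 TtAaHHMM=4 TtAaHHMm=8 TtAaHHmm=4 TtAaHhMM=8 TtAaHhMm=16 TtAaHhmm=8 TtAahhMM=4 TtAahhMm=8 TtAahhmm=4 TtaaHHMM=4 TtaaHHMm=8 TtaaHHmm=4 TtaaHhMM=8 TtaaHhMm=16 TtaaHhmm=8 TtaahhMM=4 TtaahhMm=8 Ttaahhmm=4 ttAaHHMM=2 ttAaHHMm=4 ttAaHHmm=2 ttAaHhMM=4 ttAaHhMm=8 ttAaHhmm=4 ttAahhMM=2 ttAahhMm=4 ttAahhmm=2 ttaaHHMM=2 ttaaHHMm=4 ttaaHHmm=2 ttaaHhMM=4 ttaaHhMm=8 ttaaHhmm=4 ttaahhMM=2 ttaahhMm=4 ttaahhmm=2
ttAahhMM hits 2/256; gcd=2; 2÷2/256÷2 = 1/128

P(ttAahhMM) = 1/128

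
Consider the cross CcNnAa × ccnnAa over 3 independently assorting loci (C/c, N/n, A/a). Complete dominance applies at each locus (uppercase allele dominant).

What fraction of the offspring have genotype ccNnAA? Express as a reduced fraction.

CcNnAa gametes: CNA×1, CNa×1, CnA×1, Cna×1, cNA×1, cNa×1, cnA×1, cna×1
ccnnAa gametes: cnA×4, cna×4
CcNnAa×ccnnAa grid (8·8=64): CcNnAA=4 CcNnAa=8 CcNnaa=4 CcnnAA=4 CcnnAa=8 Ccnnaa=4 ccNnAA=4 ccNnAa=8 ccNnaa=4 ccnnAA=4 ccnnAa=8 ccnnaa=4
ccNnAA hits 4/64; gcd=4; 4÷4/64÷4 = 1/16

P(ccNnAA) = 1/16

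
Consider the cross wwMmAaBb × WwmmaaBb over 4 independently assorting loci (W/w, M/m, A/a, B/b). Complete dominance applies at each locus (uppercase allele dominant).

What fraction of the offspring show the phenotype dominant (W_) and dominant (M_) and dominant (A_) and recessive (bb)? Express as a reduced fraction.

wwMmAaBb gametes: wMAB×2, wMAb×2, wMaB×2, wMab×2, wmAB×2, wmAb×2, wmaB×2, wmab×2
WwmmaaBb gametes: WmaB×4, Wmab×4, wmaB×4, wmab×4
wwMmAaBb×WwmmaaBb grid (16·16=256): WwMmAaBB=8 WwMmAaBb=16 WwMmAabb=8 WwMmaaBB=8 WwMmaaBb=16 WwMmaabb=8 WwmmAaBB=8 WwmmAaBb=16 WwmmAabb=8 WwmmaaBB=8 WwmmaaBb=16 Wwmmaabb=8 wwMmAaBB=8 wwMmAaBb=16 wwMmAabb=8 wwMmaaBB=8 wwMmaaBb=16 wwMmaabb=8 wwmmAaBB=8 wwmmAaBb=16 wwmmAabb=8 wwmmaaBB=8 wwmmaaBb=16 wwmmaabb=8
W_ M_ A_ bb hits 8/256; gcd=8; 8÷8/256÷8 = 1/32

P(W_ M_ A_ bb) = 1/32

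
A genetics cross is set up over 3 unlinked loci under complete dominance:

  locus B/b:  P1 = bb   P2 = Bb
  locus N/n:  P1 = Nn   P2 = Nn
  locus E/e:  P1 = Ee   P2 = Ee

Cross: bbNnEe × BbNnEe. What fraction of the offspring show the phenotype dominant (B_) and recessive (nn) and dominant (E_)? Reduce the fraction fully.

P(B_ nn E_) = 3/32

bbNnEe gametes: bNE×2, bNe×2, bnE×2, bne×2
BbNnEe gametes: BNE×1, BNe×1, BnE×1, Bne×1, bNE×1, bNe×1, bnE×1, bne×1
bbNnEe×BbNnEe grid (8·8=64): BbNNEE=2 BbNNEe=4 BbNNee=2 BbNnEE=4 BbNnEe=8 BbNnee=4 BbnnEE=2 BbnnEe=4 Bbnnee=2 bbNNEE=2 bbNNEe=4 bbNNee=2 bbNnEE=4 bbNnEe=8 bbNnee=4 bbnnEE=2 bbnnEe=4 bbnnee=2
B_ nn E_ hits 6/64; gcd=2; 6÷2/64÷2 = 3/32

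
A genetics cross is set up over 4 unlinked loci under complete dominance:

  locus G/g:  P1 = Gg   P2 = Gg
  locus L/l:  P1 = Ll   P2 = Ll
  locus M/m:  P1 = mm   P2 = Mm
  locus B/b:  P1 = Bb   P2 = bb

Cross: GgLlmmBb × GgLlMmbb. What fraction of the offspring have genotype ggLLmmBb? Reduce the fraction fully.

GgLlmmBb gametes: GLmB×2, GLmb×2, GlmB×2, Glmb×2, gLmB×2, gLmb×2, glmB×2, glmb×2
GgLlMmbb gametes: GLMb×2, GLmb×2, GlMb×2, Glmb×2, gLMb×2, gLmb×2, glMb×2, glmb×2
GgLlmmBb×GgLlMmbb grid (16·16=256): GGLLMmBb=4 GGLLMmbb=4 GGLLmmBb=4 GGLLmmbb=4 GGLlMmBb=8 GGLlMmbb=8 GGLlmmBb=8 GGLlmmbb=8 GGllMmBb=4 GGllMmbb=4 GGllmmBb=4 GGllmmbb=4 GgLLMmBb=8 GgLLMmbb=8 GgLLmmBb=8 GgLLmmbb=8 GgLlMmBb=16 GgLlMmbb=16 GgLlmmBb=16 GgLlmmbb=16 GgllMmBb=8 GgllMmbb=8 GgllmmBb=8 Ggllmmbb=8 ggLLMmBb=4 ggLLMmbb=4 ggLLmmBb=4 ggLLmmbb=4 ggLlMmBb=8 ggLlMmbb=8 ggLlmmBb=8 ggLlmmbb=8 ggllMmBb=4 ggllMmbb=4 ggllmmBb=4 ggllmmbb=4
ggLLmmBb hits 4/256; gcd=4; 4÷4/256÷4 = 1/64

P(ggLLmmBb) = 1/64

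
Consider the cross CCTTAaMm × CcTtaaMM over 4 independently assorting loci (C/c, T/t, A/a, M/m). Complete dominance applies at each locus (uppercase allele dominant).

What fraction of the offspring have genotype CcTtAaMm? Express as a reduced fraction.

P(CcTtAaMm) = 1/16

CCTTAaMm gametes: CTAM×4, CTAm×4, CTaM×4, CTam×4
CcTtaaMM gametes: CTaM×4, CtaM×4, cTaM×4, ctaM×4
CCTTAaMm×CcTtaaMM grid (16·16=256): CCTTAaMM=16 CCTTAaMm=16 CCTTaaMM=16 CCTTaaMm=16 CCTtAaMM=16 CCTtAaMm=16 CCTtaaMM=16 CCTtaaMm=16 CcTTAaMM=16 CcTTAaMm=16 CcTTaaMM=16 CcTTaaMm=16 CcTtAaMM=16 CcTtAaMm=16 CcTtaaMM=16 CcTtaaMm=16
CcTtAaMm hits 16/256; gcd=16; 16÷16/256÷16 = 1/16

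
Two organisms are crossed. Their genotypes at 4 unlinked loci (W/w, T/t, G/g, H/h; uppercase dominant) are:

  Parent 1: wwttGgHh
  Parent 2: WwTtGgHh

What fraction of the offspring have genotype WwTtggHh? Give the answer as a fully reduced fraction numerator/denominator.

wwttGgHh gametes: wtGH×4, wtGh×4, wtgH×4, wtgh×4
WwTtGgHh gametes: WTGH×1, WTGh×1, WTgH×1, WTgh×1, WtGH×1, WtGh×1, WtgH×1, Wtgh×1, wTGH×1, wTGh×1, wTgH×1, wTgh×1, wtGH×1, wtGh×1, wtgH×1, wtgh×1
wwttGgHh×WwTtGgHh grid (16·16=256): WwTtGGHH=4 WwTtGGHh=8 WwTtGGhh=4 WwTtGgHH=8 WwTtGgHh=16 WwTtGghh=8 WwTtggHH=4 WwTtggHh=8 WwTtgghh=4 WwttGGHH=4 WwttGGHh=8 WwttGGhh=4 WwttGgHH=8 WwttGgHh=16 WwttGghh=8 WwttggHH=4 WwttggHh=8 Wwttgghh=4 wwTtGGHH=4 wwTtGGHh=8 wwTtGGhh=4 wwTtGgHH=8 wwTtGgHh=16 wwTtGghh=8 wwTtggHH=4 wwTtggHh=8 wwTtgghh=4 wwttGGHH=4 wwttGGHh=8 wwttGGhh=4 wwttGgHH=8 wwttGgHh=16 wwttGghh=8 wwttggHH=4 wwttggHh=8 wwttgghh=4
WwTtggHh hits 8/256; gcd=8; 8÷8/256÷8 = 1/32

P(WwTtggHh) = 1/32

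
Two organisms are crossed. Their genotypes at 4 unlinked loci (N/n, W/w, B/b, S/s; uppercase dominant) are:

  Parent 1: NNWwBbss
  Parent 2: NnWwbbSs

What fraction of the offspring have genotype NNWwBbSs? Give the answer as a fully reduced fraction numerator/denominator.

NNWwBbss gametes: NWBs×4, NWbs×4, NwBs×4, Nwbs×4
NnWwbbSs gametes: NWbS×2, NWbs×2, NwbS×2, Nwbs×2, nWbS×2, nWbs×2, nwbS×2, nwbs×2
NNWwBbss×NnWwbbSs grid (16·16=256): NNWWBbSs=8 NNWWBbss=8 NNWWbbSs=8 NNWWbbss=8 NNWwBbSs=16 NNWwBbss=16 NNWwbbSs=16 NNWwbbss=16 NNwwBbSs=8 NNwwBbss=8 NNwwbbSs=8 NNwwbbss=8 NnWWBbSs=8 NnWWBbss=8 NnWWbbSs=8 NnWWbbss=8 NnWwBbSs=16 NnWwBbss=16 NnWwbbSs=16 NnWwbbss=16 NnwwBbSs=8 NnwwBbss=8 NnwwbbSs=8 Nnwwbbss=8
NNWwBbSs hits 16/256; gcd=16; 16÷16/256÷16 = 1/16

P(NNWwBbSs) = 1/16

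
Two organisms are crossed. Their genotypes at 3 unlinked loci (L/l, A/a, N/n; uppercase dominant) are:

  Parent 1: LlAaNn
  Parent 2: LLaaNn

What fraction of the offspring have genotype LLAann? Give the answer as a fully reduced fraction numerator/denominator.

LlAaNn gametes: LAN×1, LAn×1, LaN×1, Lan×1, lAN×1, lAn×1, laN×1, lan×1
LLaaNn gametes: LaN×4, Lan×4
LlAaNn×LLaaNn grid (8·8=64): LLAaNN=4 LLAaNn=8 LLAann=4 LLaaNN=4 LLaaNn=8 LLaann=4 LlAaNN=4 LlAaNn=8 LlAann=4 LlaaNN=4 LlaaNn=8 Llaann=4
LLAann hits 4/64; gcd=4; 4÷4/64÷4 = 1/16

P(LLAann) = 1/16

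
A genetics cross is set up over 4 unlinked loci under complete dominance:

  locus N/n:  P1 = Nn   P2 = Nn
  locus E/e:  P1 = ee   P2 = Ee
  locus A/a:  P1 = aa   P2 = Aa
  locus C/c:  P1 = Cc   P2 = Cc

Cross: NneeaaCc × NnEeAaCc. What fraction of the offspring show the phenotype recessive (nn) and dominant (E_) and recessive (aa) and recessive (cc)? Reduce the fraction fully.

NneeaaCc gametes: NeaC×4, Neac×4, neaC×4, neac×4
NnEeAaCc gametes: NEAC×1, NEAc×1, NEaC×1, NEac×1, NeAC×1, NeAc×1, NeaC×1, Neac×1, nEAC×1, nEAc×1, nEaC×1, nEac×1, neAC×1, neAc×1, neaC×1, neac×1
NneeaaCc×NnEeAaCc grid (16·16=256): NNEeAaCC=4 NNEeAaCc=8 NNEeAacc=4 NNEeaaCC=4 NNEeaaCc=8 NNEeaacc=4 NNeeAaCC=4 NNeeAaCc=8 NNeeAacc=4 NNeeaaCC=4 NNeeaaCc=8 NNeeaacc=4 NnEeAaCC=8 NnEeAaCc=16 NnEeAacc=8 NnEeaaCC=8 NnEeaaCc=16 NnEeaacc=8 NneeAaCC=8 NneeAaCc=16 NneeAacc=8 NneeaaCC=8 NneeaaCc=16 Nneeaacc=8 nnEeAaCC=4 nnEeAaCc=8 nnEeAacc=4 nnEeaaCC=4 nnEeaaCc=8 nnEeaacc=4 nneeAaCC=4 nneeAaCc=8 nneeAacc=4 nneeaaCC=4 nneeaaCc=8 nneeaacc=4
nn E_ aa cc hits 4/256; gcd=4; 4÷4/256÷4 = 1/64

P(nn E_ aa cc) = 1/64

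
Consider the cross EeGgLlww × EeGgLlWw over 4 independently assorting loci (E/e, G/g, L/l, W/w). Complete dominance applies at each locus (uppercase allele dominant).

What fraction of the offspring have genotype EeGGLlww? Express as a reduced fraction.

EeGgLlww gametes: EGLw×2, EGlw×2, EgLw×2, Eglw×2, eGLw×2, eGlw×2, egLw×2, eglw×2
EeGgLlWw gametes: EGLW×1, EGLw×1, EGlW×1, EGlw×1, EgLW×1, EgLw×1, EglW×1, Eglw×1, eGLW×1, eGLw×1, eGlW×1, eGlw×1, egLW×1, egLw×1, eglW×1, eglw×1
EeGgLlww×EeGgLlWw grid (16·16=256): EEGGLLWw=2 EEGGLLww=2 EEGGLlWw=4 EEGGLlww=4 EEGGllWw=2 EEGGllww=2 EEGgLLWw=4 EEGgLLww=4 EEGgLlWw=8 EEGgLlww=8 EEGgllWw=4 EEGgllww=4 EEggLLWw=2 EEggLLww=2 EEggLlWw=4 EEggLlww=4 EEggllWw=2 EEggllww=2 EeGGLLWw=4 EeGGLLww=4 EeGGLlWw=8 EeGGLlww=8 EeGGllWw=4 EeGGllww=4 EeGgLLWw=8 EeGgLLww=8 EeGgLlWw=16 EeGgLlww=16 EeGgllWw=8 EeGgllww=8 EeggLLWw=4 EeggLLww=4 EeggLlWw=8 EeggLlww=8 EeggllWw=4 Eeggllww=4 eeGGLLWw=2 eeGGLLww=2 eeGGLlWw=4 eeGGLlww=4 eeGGllWw=2 eeGGllww=2 eeGgLLWw=4 eeGgLLww=4 eeGgLlWw=8 eeGgLlww=8 eeGgllWw=4 eeGgllww=4 eeggLLWw=2 eeggLLww=2 eeggLlWw=4 eeggLlww=4 eeggllWw=2 eeggllww=2
EeGGLlww hits 8/256; gcd=8; 8÷8/256÷8 = 1/32

P(EeGGLlww) = 1/32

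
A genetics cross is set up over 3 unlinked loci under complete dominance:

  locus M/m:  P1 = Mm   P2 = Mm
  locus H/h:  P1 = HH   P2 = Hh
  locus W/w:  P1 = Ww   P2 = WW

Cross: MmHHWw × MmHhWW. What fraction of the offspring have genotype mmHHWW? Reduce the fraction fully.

MmHHWw gametes: MHW×2, MHw×2, mHW×2, mHw×2
MmHhWW gametes: MHW×2, MhW×2, mHW×2, mhW×2
MmHHWw×MmHhWW grid (8·8=64): MMHHWW=4 MMHHWw=4 MMHhWW=4 MMHhWw=4 MmHHWW=8 MmHHWw=8 MmHhWW=8 MmHhWw=8 mmHHWW=4 mmHHWw=4 mmHhWW=4 mmHhWw=4
mmHHWW hits 4/64; gcd=4; 4÷4/64÷4 = 1/16

P(mmHHWW) = 1/16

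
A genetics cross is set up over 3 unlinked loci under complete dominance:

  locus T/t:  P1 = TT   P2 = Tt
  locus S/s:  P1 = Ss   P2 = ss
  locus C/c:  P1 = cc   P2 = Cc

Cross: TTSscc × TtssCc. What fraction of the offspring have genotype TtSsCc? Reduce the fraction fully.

TTSscc gametes: TSc×4, Tsc×4
TtssCc gametes: TsC×2, Tsc×2, tsC×2, tsc×2
TTSscc×TtssCc grid (8·8=64): TTSsCc=8 TTSscc=8 TTssCc=8 TTsscc=8 TtSsCc=8 TtSscc=8 TtssCc=8 Ttsscc=8
TtSsCc hits 8/64; gcd=8; 8÷8/64÷8 = 1/8

P(TtSsCc) = 1/8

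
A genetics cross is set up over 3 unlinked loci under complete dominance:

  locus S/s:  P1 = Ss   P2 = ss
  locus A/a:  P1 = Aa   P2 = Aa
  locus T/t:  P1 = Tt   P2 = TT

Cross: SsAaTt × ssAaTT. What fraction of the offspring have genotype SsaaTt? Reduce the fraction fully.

P(SsaaTt) = 1/16

SsAaTt gametes: SAT×1, SAt×1, SaT×1, Sat×1, sAT×1, sAt×1, saT×1, sat×1
ssAaTT gametes: sAT×4, saT×4
SsAaTt×ssAaTT grid (8·8=64): SsAATT=4 SsAATt=4 SsAaTT=8 SsAaTt=8 SsaaTT=4 SsaaTt=4 ssAATT=4 ssAATt=4 ssAaTT=8 ssAaTt=8 ssaaTT=4 ssaaTt=4
SsaaTt hits 4/64; gcd=4; 4÷4/64÷4 = 1/16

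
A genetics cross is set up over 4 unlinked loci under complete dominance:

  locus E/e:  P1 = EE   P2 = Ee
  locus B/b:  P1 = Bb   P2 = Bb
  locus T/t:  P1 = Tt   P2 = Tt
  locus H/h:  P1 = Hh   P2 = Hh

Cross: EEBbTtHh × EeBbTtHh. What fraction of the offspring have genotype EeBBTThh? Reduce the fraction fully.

EEBbTtHh gametes: EBTH×2, EBTh×2, EBtH×2, EBth×2, EbTH×2, EbTh×2, EbtH×2, Ebth×2
EeBbTtHh gametes: EBTH×1, EBTh×1, EBtH×1, EBth×1, EbTH×1, EbTh×1, EbtH×1, Ebth×1, eBTH×1, eBTh×1, eBtH×1, eBth×1, ebTH×1, ebTh×1, ebtH×1, ebth×1
EEBbTtHh×EeBbTtHh grid (16·16=256): EEBBTTHH=2 EEBBTTHh=4 EEBBTThh=2 EEBBTtHH=4 EEBBTtHh=8 EEBBTthh=4 EEBBttHH=2 EEBBttHh=4 EEBBtthh=2 EEBbTTHH=4 EEBbTTHh=8 EEBbTThh=4 EEBbTtHH=8 EEBbTtHh=16 EEBbTthh=8 EEBbttHH=4 EEBbttHh=8 EEBbtthh=4 EEbbTTHH=2 EEbbTTHh=4 EEbbTThh=2 EEbbTtHH=4 EEbbTtHh=8 EEbbTthh=4 EEbbttHH=2 EEbbttHh=4 EEbbtthh=2 EeBBTTHH=2 EeBBTTHh=4 EeBBTThh=2 EeBBTtHH=4 EeBBTtHh=8 EeBBTthh=4 EeBBttHH=2 EeBBttHh=4 EeBBtthh=2 EeBbTTHH=4 EeBbTTHh=8 EeBbTThh=4 EeBbTtHH=8 EeBbTtHh=16 EeBbTthh=8 EeBbttHH=4 EeBbttHh=8 EeBbtthh=4 EebbTTHH=2 EebbTTHh=4 EebbTThh=2 EebbTtHH=4 EebbTtHh=8 EebbTthh=4 EebbttHH=2 EebbttHh=4 Eebbtthh=2
EeBBTThh hits 2/256; gcd=2; 2÷2/256÷2 = 1/128

P(EeBBTThh) = 1/128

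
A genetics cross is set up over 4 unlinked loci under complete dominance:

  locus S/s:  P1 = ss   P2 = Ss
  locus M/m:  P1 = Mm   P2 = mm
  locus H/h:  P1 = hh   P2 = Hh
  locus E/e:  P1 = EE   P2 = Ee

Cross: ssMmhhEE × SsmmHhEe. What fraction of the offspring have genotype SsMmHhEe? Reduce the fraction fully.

P(SsMmHhEe) = 1/16

ssMmhhEE gametes: sMhE×8, smhE×8
SsmmHhEe gametes: SmHE×2, SmHe×2, SmhE×2, Smhe×2, smHE×2, smHe×2, smhE×2, smhe×2
ssMmhhEE×SsmmHhEe grid (16·16=256): SsMmHhEE=16 SsMmHhEe=16 SsMmhhEE=16 SsMmhhEe=16 SsmmHhEE=16 SsmmHhEe=16 SsmmhhEE=16 SsmmhhEe=16 ssMmHhEE=16 ssMmHhEe=16 ssMmhhEE=16 ssMmhhEe=16 ssmmHhEE=16 ssmmHhEe=16 ssmmhhEE=16 ssmmhhEe=16
SsMmHhEe hits 16/256; gcd=16; 16÷16/256÷16 = 1/16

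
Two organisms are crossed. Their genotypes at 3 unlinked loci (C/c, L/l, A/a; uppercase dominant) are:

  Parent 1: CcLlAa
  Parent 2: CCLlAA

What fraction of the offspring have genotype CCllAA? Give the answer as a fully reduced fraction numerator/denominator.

P(CCllAA) = 1/16

CcLlAa gametes: CLA×1, CLa×1, ClA×1, Cla×1, cLA×1, cLa×1, clA×1, cla×1
CCLlAA gametes: CLA×4, ClA×4
CcLlAa×CCLlAA grid (8·8=64): CCLLAA=4 CCLLAa=4 CCLlAA=8 CCLlAa=8 CCllAA=4 CCllAa=4 CcLLAA=4 CcLLAa=4 CcLlAA=8 CcLlAa=8 CcllAA=4 CcllAa=4
CCllAA hits 4/64; gcd=4; 4÷4/64÷4 = 1/16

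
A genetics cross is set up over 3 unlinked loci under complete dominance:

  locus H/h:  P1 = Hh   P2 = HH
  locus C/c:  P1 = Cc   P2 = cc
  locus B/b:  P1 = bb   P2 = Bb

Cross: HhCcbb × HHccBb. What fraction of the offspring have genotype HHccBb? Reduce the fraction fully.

HhCcbb gametes: HCb×2, Hcb×2, hCb×2, hcb×2
HHccBb gametes: HcB×4, Hcb×4
HhCcbb×HHccBb grid (8·8=64): HHCcBb=8 HHCcbb=8 HHccBb=8 HHccbb=8 HhCcBb=8 HhCcbb=8 HhccBb=8 Hhccbb=8
HHccBb hits 8/64; gcd=8; 8÷8/64÷8 = 1/8

P(HHccBb) = 1/8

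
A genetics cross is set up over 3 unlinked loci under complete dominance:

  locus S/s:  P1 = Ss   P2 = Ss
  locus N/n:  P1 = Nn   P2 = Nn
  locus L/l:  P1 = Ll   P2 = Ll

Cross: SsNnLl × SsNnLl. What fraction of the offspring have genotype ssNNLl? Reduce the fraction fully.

SsNnLl gametes: SNL×1, SNl×1, SnL×1, Snl×1, sNL×1, sNl×1, snL×1, snl×1
SsNnLl gametes: SNL×1, SNl×1, SnL×1, Snl×1, sNL×1, sNl×1, snL×1, snl×1
SsNnLl×SsNnLl grid (8·8=64): SSNNLL=1 SSNNLl=2 SSNNll=1 SSNnLL=2 SSNnLl=4 SSNnll=2 SSnnLL=1 SSnnLl=2 SSnnll=1 SsNNLL=2 SsNNLl=4 SsNNll=2 SsNnLL=4 SsNnLl=8 SsNnll=4 SsnnLL=2 SsnnLl=4 Ssnnll=2 ssNNLL=1 ssNNLl=2 ssNNll=1 ssNnLL=2 ssNnLl=4 ssNnll=2 ssnnLL=1 ssnnLl=2 ssnnll=1
ssNNLl hits 2/64; gcd=2; 2÷2/64÷2 = 1/32

P(ssNNLl) = 1/32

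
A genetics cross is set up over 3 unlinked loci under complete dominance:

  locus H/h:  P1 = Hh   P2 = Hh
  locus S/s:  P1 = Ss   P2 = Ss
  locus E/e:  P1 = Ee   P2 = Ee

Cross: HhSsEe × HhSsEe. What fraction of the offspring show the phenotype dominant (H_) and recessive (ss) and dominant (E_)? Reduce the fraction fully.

P(H_ ss E_) = 9/64

HhSsEe gametes: HSE×1, HSe×1, HsE×1, Hse×1, hSE×1, hSe×1, hsE×1, hse×1
HhSsEe gametes: HSE×1, HSe×1, HsE×1, Hse×1, hSE×1, hSe×1, hsE×1, hse×1
HhSsEe×HhSsEe grid (8·8=64): HHSSEE=1 HHSSEe=2 HHSSee=1 HHSsEE=2 HHSsEe=4 HHSsee=2 HHssEE=1 HHssEe=2 HHssee=1 HhSSEE=2 HhSSEe=4 HhSSee=2 HhSsEE=4 HhSsEe=8 HhSsee=4 HhssEE=2 HhssEe=4 Hhssee=2 hhSSEE=1 hhSSEe=2 hhSSee=1 hhSsEE=2 hhSsEe=4 hhSsee=2 hhssEE=1 hhssEe=2 hhssee=1
H_ ss E_ hits 9/64; gcd=1; 9÷1/64÷1 = 9/64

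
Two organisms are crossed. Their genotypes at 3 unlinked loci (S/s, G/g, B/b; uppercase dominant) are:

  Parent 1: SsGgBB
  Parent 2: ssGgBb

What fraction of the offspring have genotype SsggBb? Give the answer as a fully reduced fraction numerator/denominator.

SsGgBB gametes: SGB×2, SgB×2, sGB×2, sgB×2
ssGgBb gametes: sGB×2, sGb×2, sgB×2, sgb×2
SsGgBB×ssGgBb grid (8·8=64): SsGGBB=4 SsGGBb=4 SsGgBB=8 SsGgBb=8 SsggBB=4 SsggBb=4 ssGGBB=4 ssGGBb=4 ssGgBB=8 ssGgBb=8 ssggBB=4 ssggBb=4
SsggBb hits 4/64; gcd=4; 4÷4/64÷4 = 1/16

P(SsggBb) = 1/16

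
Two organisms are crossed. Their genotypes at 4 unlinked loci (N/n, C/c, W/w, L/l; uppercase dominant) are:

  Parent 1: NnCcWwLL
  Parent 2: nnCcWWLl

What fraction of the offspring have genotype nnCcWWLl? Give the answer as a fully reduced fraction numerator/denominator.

P(nnCcWWLl) = 1/16

NnCcWwLL gametes: NCWL×2, NCwL×2, NcWL×2, NcwL×2, nCWL×2, nCwL×2, ncWL×2, ncwL×2
nnCcWWLl gametes: nCWL×4, nCWl×4, ncWL×4, ncWl×4
NnCcWwLL×nnCcWWLl grid (16·16=256): NnCCWWLL=8 NnCCWWLl=8 NnCCWwLL=8 NnCCWwLl=8 NnCcWWLL=16 NnCcWWLl=16 NnCcWwLL=16 NnCcWwLl=16 NnccWWLL=8 NnccWWLl=8 NnccWwLL=8 NnccWwLl=8 nnCCWWLL=8 nnCCWWLl=8 nnCCWwLL=8 nnCCWwLl=8 nnCcWWLL=16 nnCcWWLl=16 nnCcWwLL=16 nnCcWwLl=16 nnccWWLL=8 nnccWWLl=8 nnccWwLL=8 nnccWwLl=8
nnCcWWLl hits 16/256; gcd=16; 16÷16/256÷16 = 1/16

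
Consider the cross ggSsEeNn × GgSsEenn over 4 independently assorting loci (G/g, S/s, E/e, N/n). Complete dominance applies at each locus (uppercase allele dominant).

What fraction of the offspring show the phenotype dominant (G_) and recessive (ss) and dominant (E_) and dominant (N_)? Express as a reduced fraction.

P(G_ ss E_ N_) = 3/64

ggSsEeNn gametes: gSEN×2, gSEn×2, gSeN×2, gSen×2, gsEN×2, gsEn×2, gseN×2, gsen×2
GgSsEenn gametes: GSEn×2, GSen×2, GsEn×2, Gsen×2, gSEn×2, gSen×2, gsEn×2, gsen×2
ggSsEeNn×GgSsEenn grid (16·16=256): GgSSEENn=4 GgSSEEnn=4 GgSSEeNn=8 GgSSEenn=8 GgSSeeNn=4 GgSSeenn=4 GgSsEENn=8 GgSsEEnn=8 GgSsEeNn=16 GgSsEenn=16 GgSseeNn=8 GgSseenn=8 GgssEENn=4 GgssEEnn=4 GgssEeNn=8 GgssEenn=8 GgsseeNn=4 Ggsseenn=4 ggSSEENn=4 ggSSEEnn=4 ggSSEeNn=8 ggSSEenn=8 ggSSeeNn=4 ggSSeenn=4 ggSsEENn=8 ggSsEEnn=8 ggSsEeNn=16 ggSsEenn=16 ggSseeNn=8 ggSseenn=8 ggssEENn=4 ggssEEnn=4 ggssEeNn=8 ggssEenn=8 ggsseeNn=4 ggsseenn=4
G_ ss E_ N_ hits 12/256; gcd=4; 12÷4/256÷4 = 3/64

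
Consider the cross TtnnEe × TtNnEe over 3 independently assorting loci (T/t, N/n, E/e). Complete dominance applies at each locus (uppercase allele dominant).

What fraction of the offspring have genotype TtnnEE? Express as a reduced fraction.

TtnnEe gametes: TnE×2, Tne×2, tnE×2, tne×2
TtNnEe gametes: TNE×1, TNe×1, TnE×1, Tne×1, tNE×1, tNe×1, tnE×1, tne×1
TtnnEe×TtNnEe grid (8·8=64): TTNnEE=2 TTNnEe=4 TTNnee=2 TTnnEE=2 TTnnEe=4 TTnnee=2 TtNnEE=4 TtNnEe=8 TtNnee=4 TtnnEE=4 TtnnEe=8 Ttnnee=4 ttNnEE=2 ttNnEe=4 ttNnee=2 ttnnEE=2 ttnnEe=4 ttnnee=2
TtnnEE hits 4/64; gcd=4; 4÷4/64÷4 = 1/16

P(TtnnEE) = 1/16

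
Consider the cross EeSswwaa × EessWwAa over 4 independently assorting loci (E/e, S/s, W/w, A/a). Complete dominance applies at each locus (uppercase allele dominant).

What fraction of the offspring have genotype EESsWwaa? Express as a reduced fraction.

P(EESsWwaa) = 1/32

EeSswwaa gametes: ESwa×4, Eswa×4, eSwa×4, eswa×4
EessWwAa gametes: EsWA×2, EsWa×2, EswA×2, Eswa×2, esWA×2, esWa×2, eswA×2, eswa×2
EeSswwaa×EessWwAa grid (16·16=256): EESsWwAa=8 EESsWwaa=8 EESswwAa=8 EESswwaa=8 EEssWwAa=8 EEssWwaa=8 EEsswwAa=8 EEsswwaa=8 EeSsWwAa=16 EeSsWwaa=16 EeSswwAa=16 EeSswwaa=16 EessWwAa=16 EessWwaa=16 EesswwAa=16 Eesswwaa=16 eeSsWwAa=8 eeSsWwaa=8 eeSswwAa=8 eeSswwaa=8 eessWwAa=8 eessWwaa=8 eesswwAa=8 eesswwaa=8
EESsWwaa hits 8/256; gcd=8; 8÷8/256÷8 = 1/32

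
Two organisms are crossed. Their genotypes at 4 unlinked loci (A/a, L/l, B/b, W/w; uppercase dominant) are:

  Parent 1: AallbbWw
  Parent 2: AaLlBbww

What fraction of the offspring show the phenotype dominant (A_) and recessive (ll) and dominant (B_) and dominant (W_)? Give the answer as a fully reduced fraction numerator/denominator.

P(A_ ll B_ W_) = 3/32

AallbbWw gametes: AlbW×4, Albw×4, albW×4, albw×4
AaLlBbww gametes: ALBw×2, ALbw×2, AlBw×2, Albw×2, aLBw×2, aLbw×2, alBw×2, albw×2
AallbbWw×AaLlBbww grid (16·16=256): AALlBbWw=8 AALlBbww=8 AALlbbWw=8 AALlbbww=8 AAllBbWw=8 AAllBbww=8 AAllbbWw=8 AAllbbww=8 AaLlBbWw=16 AaLlBbww=16 AaLlbbWw=16 AaLlbbww=16 AallBbWw=16 AallBbww=16 AallbbWw=16 Aallbbww=16 aaLlBbWw=8 aaLlBbww=8 aaLlbbWw=8 aaLlbbww=8 aallBbWw=8 aallBbww=8 aallbbWw=8 aallbbww=8
A_ ll B_ W_ hits 24/256; gcd=8; 24÷8/256÷8 = 3/32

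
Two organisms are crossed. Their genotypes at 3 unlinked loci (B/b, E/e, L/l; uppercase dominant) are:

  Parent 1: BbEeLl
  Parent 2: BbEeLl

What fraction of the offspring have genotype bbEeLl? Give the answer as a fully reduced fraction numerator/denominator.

P(bbEeLl) = 1/16

BbEeLl gametes: BEL×1, BEl×1, BeL×1, Bel×1, bEL×1, bEl×1, beL×1, bel×1
BbEeLl gametes: BEL×1, BEl×1, BeL×1, Bel×1, bEL×1, bEl×1, beL×1, bel×1
BbEeLl×BbEeLl grid (8·8=64): BBEELL=1 BBEELl=2 BBEEll=1 BBEeLL=2 BBEeLl=4 BBEell=2 BBeeLL=1 BBeeLl=2 BBeell=1 BbEELL=2 BbEELl=4 BbEEll=2 BbEeLL=4 BbEeLl=8 BbEell=4 BbeeLL=2 BbeeLl=4 Bbeell=2 bbEELL=1 bbEELl=2 bbEEll=1 bbEeLL=2 bbEeLl=4 bbEell=2 bbeeLL=1 bbeeLl=2 bbeell=1
bbEeLl hits 4/64; gcd=4; 4÷4/64÷4 = 1/16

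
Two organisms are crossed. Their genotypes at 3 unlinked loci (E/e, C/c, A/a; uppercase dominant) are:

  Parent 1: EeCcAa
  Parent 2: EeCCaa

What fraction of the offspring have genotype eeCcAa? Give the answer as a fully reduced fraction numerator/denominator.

EeCcAa gametes: ECA×1, ECa×1, EcA×1, Eca×1, eCA×1, eCa×1, ecA×1, eca×1
EeCCaa gametes: ECa×4, eCa×4
EeCcAa×EeCCaa grid (8·8=64): EECCAa=4 EECCaa=4 EECcAa=4 EECcaa=4 EeCCAa=8 EeCCaa=8 EeCcAa=8 EeCcaa=8 eeCCAa=4 eeCCaa=4 eeCcAa=4 eeCcaa=4
eeCcAa hits 4/64; gcd=4; 4÷4/64÷4 = 1/16

P(eeCcAa) = 1/16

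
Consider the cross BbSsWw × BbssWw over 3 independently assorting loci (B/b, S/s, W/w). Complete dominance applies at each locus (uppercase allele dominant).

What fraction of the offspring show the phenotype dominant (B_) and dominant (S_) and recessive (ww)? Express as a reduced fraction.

P(B_ S_ ww) = 3/32

BbSsWw gametes: BSW×1, BSw×1, BsW×1, Bsw×1, bSW×1, bSw×1, bsW×1, bsw×1
BbssWw gametes: BsW×2, Bsw×2, bsW×2, bsw×2
BbSsWw×BbssWw grid (8·8=64): BBSsWW=2 BBSsWw=4 BBSsww=2 BBssWW=2 BBssWw=4 BBssww=2 BbSsWW=4 BbSsWw=8 BbSsww=4 BbssWW=4 BbssWw=8 Bbssww=4 bbSsWW=2 bbSsWw=4 bbSsww=2 bbssWW=2 bbssWw=4 bbssww=2
B_ S_ ww hits 6/64; gcd=2; 6÷2/64÷2 = 3/32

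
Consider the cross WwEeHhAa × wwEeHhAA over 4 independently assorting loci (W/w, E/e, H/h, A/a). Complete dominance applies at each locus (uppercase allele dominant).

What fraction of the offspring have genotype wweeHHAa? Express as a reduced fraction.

P(wweeHHAa) = 1/64

WwEeHhAa gametes: WEHA×1, WEHa×1, WEhA×1, WEha×1, WeHA×1, WeHa×1, WehA×1, Weha×1, wEHA×1, wEHa×1, wEhA×1, wEha×1, weHA×1, weHa×1, wehA×1, weha×1
wwEeHhAA gametes: wEHA×4, wEhA×4, weHA×4, wehA×4
WwEeHhAa×wwEeHhAA grid (16·16=256): WwEEHHAA=4 WwEEHHAa=4 WwEEHhAA=8 WwEEHhAa=8 WwEEhhAA=4 WwEEhhAa=4 WwEeHHAA=8 WwEeHHAa=8 WwEeHhAA=16 WwEeHhAa=16 WwEehhAA=8 WwEehhAa=8 WweeHHAA=4 WweeHHAa=4 WweeHhAA=8 WweeHhAa=8 WweehhAA=4 WweehhAa=4 wwEEHHAA=4 wwEEHHAa=4 wwEEHhAA=8 wwEEHhAa=8 wwEEhhAA=4 wwEEhhAa=4 wwEeHHAA=8 wwEeHHAa=8 wwEeHhAA=16 wwEeHhAa=16 wwEehhAA=8 wwEehhAa=8 wweeHHAA=4 wweeHHAa=4 wweeHhAA=8 wweeHhAa=8 wweehhAA=4 wweehhAa=4
wweeHHAa hits 4/256; gcd=4; 4÷4/256÷4 = 1/64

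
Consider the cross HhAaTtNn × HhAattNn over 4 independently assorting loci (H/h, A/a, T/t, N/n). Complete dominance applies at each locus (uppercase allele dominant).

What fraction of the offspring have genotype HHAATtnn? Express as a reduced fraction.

P(HHAATtnn) = 1/128

HhAaTtNn gametes: HATN×1, HATn×1, HAtN×1, HAtn×1, HaTN×1, HaTn×1, HatN×1, Hatn×1, hATN×1, hATn×1, hAtN×1, hAtn×1, haTN×1, haTn×1, hatN×1, hatn×1
HhAattNn gametes: HAtN×2, HAtn×2, HatN×2, Hatn×2, hAtN×2, hAtn×2, hatN×2, hatn×2
HhAaTtNn×HhAattNn grid (16·16=256): HHAATtNN=2 HHAATtNn=4 HHAATtnn=2 HHAAttNN=2 HHAAttNn=4 HHAAttnn=2 HHAaTtNN=4 HHAaTtNn=8 HHAaTtnn=4 HHAattNN=4 HHAattNn=8 HHAattnn=4 HHaaTtNN=2 HHaaTtNn=4 HHaaTtnn=2 HHaattNN=2 HHaattNn=4 HHaattnn=2 HhAATtNN=4 HhAATtNn=8 HhAATtnn=4 HhAAttNN=4 HhAAttNn=8 HhAAttnn=4 HhAaTtNN=8 HhAaTtNn=16 HhAaTtnn=8 HhAattNN=8 HhAattNn=16 HhAattnn=8 HhaaTtNN=4 HhaaTtNn=8 HhaaTtnn=4 HhaattNN=4 HhaattNn=8 Hhaattnn=4 hhAATtNN=2 hhAATtNn=4 hhAATtnn=2 hhAAttNN=2 hhAAttNn=4 hhAAttnn=2 hhAaTtNN=4 hhAaTtNn=8 hhAaTtnn=4 hhAattNN=4 hhAattNn=8 hhAattnn=4 hhaaTtNN=2 hhaaTtNn=4 hhaaTtnn=2 hhaattNN=2 hhaattNn=4 hhaattnn=2
HHAATtnn hits 2/256; gcd=2; 2÷2/256÷2 = 1/128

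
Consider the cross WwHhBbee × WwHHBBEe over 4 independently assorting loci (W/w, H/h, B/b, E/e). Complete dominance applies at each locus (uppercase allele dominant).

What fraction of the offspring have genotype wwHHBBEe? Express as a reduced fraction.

P(wwHHBBEe) = 1/32

WwHhBbee gametes: WHBe×2, WHbe×2, WhBe×2, Whbe×2, wHBe×2, wHbe×2, whBe×2, whbe×2
WwHHBBEe gametes: WHBE×4, WHBe×4, wHBE×4, wHBe×4
WwHhBbee×WwHHBBEe grid (16·16=256): WWHHBBEe=8 WWHHBBee=8 WWHHBbEe=8 WWHHBbee=8 WWHhBBEe=8 WWHhBBee=8 WWHhBbEe=8 WWHhBbee=8 WwHHBBEe=16 WwHHBBee=16 WwHHBbEe=16 WwHHBbee=16 WwHhBBEe=16 WwHhBBee=16 WwHhBbEe=16 WwHhBbee=16 wwHHBBEe=8 wwHHBBee=8 wwHHBbEe=8 wwHHBbee=8 wwHhBBEe=8 wwHhBBee=8 wwHhBbEe=8 wwHhBbee=8
wwHHBBEe hits 8/256; gcd=8; 8÷8/256÷8 = 1/32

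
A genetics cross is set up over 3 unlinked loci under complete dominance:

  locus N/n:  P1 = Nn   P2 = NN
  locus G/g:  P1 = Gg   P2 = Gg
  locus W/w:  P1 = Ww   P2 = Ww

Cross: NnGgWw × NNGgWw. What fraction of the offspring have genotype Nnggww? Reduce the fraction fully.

NnGgWw gametes: NGW×1, NGw×1, NgW×1, Ngw×1, nGW×1, nGw×1, ngW×1, ngw×1
NNGgWw gametes: NGW×2, NGw×2, NgW×2, Ngw×2
NnGgWw×NNGgWw grid (8·8=64): NNGGWW=2 NNGGWw=4 NNGGww=2 NNGgWW=4 NNGgWw=8 NNGgww=4 NNggWW=2 NNggWw=4 NNggww=2 NnGGWW=2 NnGGWw=4 NnGGww=2 NnGgWW=4 NnGgWw=8 NnGgww=4 NnggWW=2 NnggWw=4 Nnggww=2
Nnggww hits 2/64; gcd=2; 2÷2/64÷2 = 1/32

P(Nnggww) = 1/32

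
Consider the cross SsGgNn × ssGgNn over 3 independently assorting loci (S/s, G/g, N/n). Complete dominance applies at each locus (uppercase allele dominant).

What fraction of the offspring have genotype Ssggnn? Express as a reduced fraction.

P(Ssggnn) = 1/32

SsGgNn gametes: SGN×1, SGn×1, SgN×1, Sgn×1, sGN×1, sGn×1, sgN×1, sgn×1
ssGgNn gametes: sGN×2, sGn×2, sgN×2, sgn×2
SsGgNn×ssGgNn grid (8·8=64): SsGGNN=2 SsGGNn=4 SsGGnn=2 SsGgNN=4 SsGgNn=8 SsGgnn=4 SsggNN=2 SsggNn=4 Ssggnn=2 ssGGNN=2 ssGGNn=4 ssGGnn=2 ssGgNN=4 ssGgNn=8 ssGgnn=4 ssggNN=2 ssggNn=4 ssggnn=2
Ssggnn hits 2/64; gcd=2; 2÷2/64÷2 = 1/32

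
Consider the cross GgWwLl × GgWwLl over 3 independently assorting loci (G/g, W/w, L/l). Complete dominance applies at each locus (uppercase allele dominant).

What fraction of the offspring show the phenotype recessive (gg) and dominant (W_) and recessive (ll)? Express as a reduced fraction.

P(gg W_ ll) = 3/64

GgWwLl gametes: GWL×1, GWl×1, GwL×1, Gwl×1, gWL×1, gWl×1, gwL×1, gwl×1
GgWwLl gametes: GWL×1, GWl×1, GwL×1, Gwl×1, gWL×1, gWl×1, gwL×1, gwl×1
GgWwLl×GgWwLl grid (8·8=64): GGWWLL=1 GGWWLl=2 GGWWll=1 GGWwLL=2 GGWwLl=4 GGWwll=2 GGwwLL=1 GGwwLl=2 GGwwll=1 GgWWLL=2 GgWWLl=4 GgWWll=2 GgWwLL=4 GgWwLl=8 GgWwll=4 GgwwLL=2 GgwwLl=4 Ggwwll=2 ggWWLL=1 ggWWLl=2 ggWWll=1 ggWwLL=2 ggWwLl=4 ggWwll=2 ggwwLL=1 ggwwLl=2 ggwwll=1
gg W_ ll hits 3/64; gcd=1; 3÷1/64÷1 = 3/64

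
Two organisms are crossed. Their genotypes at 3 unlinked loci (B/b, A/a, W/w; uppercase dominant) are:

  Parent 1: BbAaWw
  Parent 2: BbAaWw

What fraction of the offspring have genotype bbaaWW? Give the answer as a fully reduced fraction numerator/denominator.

P(bbaaWW) = 1/64

BbAaWw gametes: BAW×1, BAw×1, BaW×1, Baw×1, bAW×1, bAw×1, baW×1, baw×1
BbAaWw gametes: BAW×1, BAw×1, BaW×1, Baw×1, bAW×1, bAw×1, baW×1, baw×1
BbAaWw×BbAaWw grid (8·8=64): BBAAWW=1 BBAAWw=2 BBAAww=1 BBAaWW=2 BBAaWw=4 BBAaww=2 BBaaWW=1 BBaaWw=2 BBaaww=1 BbAAWW=2 BbAAWw=4 BbAAww=2 BbAaWW=4 BbAaWw=8 BbAaww=4 BbaaWW=2 BbaaWw=4 Bbaaww=2 bbAAWW=1 bbAAWw=2 bbAAww=1 bbAaWW=2 bbAaWw=4 bbAaww=2 bbaaWW=1 bbaaWw=2 bbaaww=1
bbaaWW hits 1/64; gcd=1; 1÷1/64÷1 = 1/64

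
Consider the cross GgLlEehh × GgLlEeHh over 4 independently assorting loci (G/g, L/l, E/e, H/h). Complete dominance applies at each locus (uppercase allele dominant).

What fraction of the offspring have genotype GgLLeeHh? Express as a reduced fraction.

P(GgLLeeHh) = 1/64

GgLlEehh gametes: GLEh×2, GLeh×2, GlEh×2, Gleh×2, gLEh×2, gLeh×2, glEh×2, gleh×2
GgLlEeHh gametes: GLEH×1, GLEh×1, GLeH×1, GLeh×1, GlEH×1, GlEh×1, GleH×1, Gleh×1, gLEH×1, gLEh×1, gLeH×1, gLeh×1, glEH×1, glEh×1, gleH×1, gleh×1
GgLlEehh×GgLlEeHh grid (16·16=256): GGLLEEHh=2 GGLLEEhh=2 GGLLEeHh=4 GGLLEehh=4 GGLLeeHh=2 GGLLeehh=2 GGLlEEHh=4 GGLlEEhh=4 GGLlEeHh=8 GGLlEehh=8 GGLleeHh=4 GGLleehh=4 GGllEEHh=2 GGllEEhh=2 GGllEeHh=4 GGllEehh=4 GGlleeHh=2 GGlleehh=2 GgLLEEHh=4 GgLLEEhh=4 GgLLEeHh=8 GgLLEehh=8 GgLLeeHh=4 GgLLeehh=4 GgLlEEHh=8 GgLlEEhh=8 GgLlEeHh=16 GgLlEehh=16 GgLleeHh=8 GgLleehh=8 GgllEEHh=4 GgllEEhh=4 GgllEeHh=8 GgllEehh=8 GglleeHh=4 Gglleehh=4 ggLLEEHh=2 ggLLEEhh=2 ggLLEeHh=4 ggLLEehh=4 ggLLeeHh=2 ggLLeehh=2 ggLlEEHh=4 ggLlEEhh=4 ggLlEeHh=8 ggLlEehh=8 ggLleeHh=4 ggLleehh=4 ggllEEHh=2 ggllEEhh=2 ggllEeHh=4 ggllEehh=4 gglleeHh=2 gglleehh=2
GgLLeeHh hits 4/256; gcd=4; 4÷4/256÷4 = 1/64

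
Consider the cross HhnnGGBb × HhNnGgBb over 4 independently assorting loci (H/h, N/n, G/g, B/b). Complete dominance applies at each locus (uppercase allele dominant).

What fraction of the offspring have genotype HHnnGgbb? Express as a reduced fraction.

P(HHnnGgbb) = 1/64

HhnnGGBb gametes: HnGB×4, HnGb×4, hnGB×4, hnGb×4
HhNnGgBb gametes: HNGB×1, HNGb×1, HNgB×1, HNgb×1, HnGB×1, HnGb×1, HngB×1, Hngb×1, hNGB×1, hNGb×1, hNgB×1, hNgb×1, hnGB×1, hnGb×1, hngB×1, hngb×1
HhnnGGBb×HhNnGgBb grid (16·16=256): HHNnGGBB=4 HHNnGGBb=8 HHNnGGbb=4 HHNnGgBB=4 HHNnGgBb=8 HHNnGgbb=4 HHnnGGBB=4 HHnnGGBb=8 HHnnGGbb=4 HHnnGgBB=4 HHnnGgBb=8 HHnnGgbb=4 HhNnGGBB=8 HhNnGGBb=16 HhNnGGbb=8 HhNnGgBB=8 HhNnGgBb=16 HhNnGgbb=8 HhnnGGBB=8 HhnnGGBb=16 HhnnGGbb=8 HhnnGgBB=8 HhnnGgBb=16 HhnnGgbb=8 hhNnGGBB=4 hhNnGGBb=8 hhNnGGbb=4 hhNnGgBB=4 hhNnGgBb=8 hhNnGgbb=4 hhnnGGBB=4 hhnnGGBb=8 hhnnGGbb=4 hhnnGgBB=4 hhnnGgBb=8 hhnnGgbb=4
HHnnGgbb hits 4/256; gcd=4; 4÷4/256÷4 = 1/64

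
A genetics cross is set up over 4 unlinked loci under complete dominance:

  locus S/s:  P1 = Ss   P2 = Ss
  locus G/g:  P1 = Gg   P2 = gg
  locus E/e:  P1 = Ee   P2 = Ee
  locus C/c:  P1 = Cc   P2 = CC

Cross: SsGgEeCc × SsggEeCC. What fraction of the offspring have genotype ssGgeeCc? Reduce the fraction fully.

P(ssGgeeCc) = 1/64

SsGgEeCc gametes: SGEC×1, SGEc×1, SGeC×1, SGec×1, SgEC×1, SgEc×1, SgeC×1, Sgec×1, sGEC×1, sGEc×1, sGeC×1, sGec×1, sgEC×1, sgEc×1, sgeC×1, sgec×1
SsggEeCC gametes: SgEC×4, SgeC×4, sgEC×4, sgeC×4
SsGgEeCc×SsggEeCC grid (16·16=256): SSGgEECC=4 SSGgEECc=4 SSGgEeCC=8 SSGgEeCc=8 SSGgeeCC=4 SSGgeeCc=4 SSggEECC=4 SSggEECc=4 SSggEeCC=8 SSggEeCc=8 SSggeeCC=4 SSggeeCc=4 SsGgEECC=8 SsGgEECc=8 SsGgEeCC=16 SsGgEeCc=16 SsGgeeCC=8 SsGgeeCc=8 SsggEECC=8 SsggEECc=8 SsggEeCC=16 SsggEeCc=16 SsggeeCC=8 SsggeeCc=8 ssGgEECC=4 ssGgEECc=4 ssGgEeCC=8 ssGgEeCc=8 ssGgeeCC=4 ssGgeeCc=4 ssggEECC=4 ssggEECc=4 ssggEeCC=8 ssggEeCc=8 ssggeeCC=4 ssggeeCc=4
ssGgeeCc hits 4/256; gcd=4; 4÷4/256÷4 = 1/64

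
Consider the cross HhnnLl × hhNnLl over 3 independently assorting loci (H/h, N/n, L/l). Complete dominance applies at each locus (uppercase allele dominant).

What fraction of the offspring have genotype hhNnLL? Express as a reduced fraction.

P(hhNnLL) = 1/16

HhnnLl gametes: HnL×2, Hnl×2, hnL×2, hnl×2
hhNnLl gametes: hNL×2, hNl×2, hnL×2, hnl×2
HhnnLl×hhNnLl grid (8·8=64): HhNnLL=4 HhNnLl=8 HhNnll=4 HhnnLL=4 HhnnLl=8 Hhnnll=4 hhNnLL=4 hhNnLl=8 hhNnll=4 hhnnLL=4 hhnnLl=8 hhnnll=4
hhNnLL hits 4/64; gcd=4; 4÷4/64÷4 = 1/16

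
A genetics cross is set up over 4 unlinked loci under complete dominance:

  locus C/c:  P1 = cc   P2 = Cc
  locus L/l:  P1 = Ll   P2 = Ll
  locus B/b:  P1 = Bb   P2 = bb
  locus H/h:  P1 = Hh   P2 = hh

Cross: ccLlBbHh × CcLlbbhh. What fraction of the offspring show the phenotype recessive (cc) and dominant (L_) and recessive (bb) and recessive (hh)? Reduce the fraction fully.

ccLlBbHh gametes: cLBH×2, cLBh×2, cLbH×2, cLbh×2, clBH×2, clBh×2, clbH×2, clbh×2
CcLlbbhh gametes: CLbh×4, Clbh×4, cLbh×4, clbh×4
ccLlBbHh×CcLlbbhh grid (16·16=256): CcLLBbHh=8 CcLLBbhh=8 CcLLbbHh=8 CcLLbbhh=8 CcLlBbHh=16 CcLlBbhh=16 CcLlbbHh=16 CcLlbbhh=16 CcllBbHh=8 CcllBbhh=8 CcllbbHh=8 Ccllbbhh=8 ccLLBbHh=8 ccLLBbhh=8 ccLLbbHh=8 ccLLbbhh=8 ccLlBbHh=16 ccLlBbhh=16 ccLlbbHh=16 ccLlbbhh=16 ccllBbHh=8 ccllBbhh=8 ccllbbHh=8 ccllbbhh=8
cc L_ bb hh hits 24/256; gcd=8; 24÷8/256÷8 = 3/32

P(cc L_ bb hh) = 3/32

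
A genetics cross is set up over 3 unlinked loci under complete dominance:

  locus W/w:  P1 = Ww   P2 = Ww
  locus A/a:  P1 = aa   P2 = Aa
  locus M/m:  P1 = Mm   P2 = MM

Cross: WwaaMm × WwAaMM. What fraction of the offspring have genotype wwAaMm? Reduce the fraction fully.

WwaaMm gametes: WaM×2, Wam×2, waM×2, wam×2
WwAaMM gametes: WAM×2, WaM×2, wAM×2, waM×2
WwaaMm×WwAaMM grid (8·8=64): WWAaMM=4 WWAaMm=4 WWaaMM=4 WWaaMm=4 WwAaMM=8 WwAaMm=8 WwaaMM=8 WwaaMm=8 wwAaMM=4 wwAaMm=4 wwaaMM=4 wwaaMm=4
wwAaMm hits 4/64; gcd=4; 4÷4/64÷4 = 1/16

P(wwAaMm) = 1/16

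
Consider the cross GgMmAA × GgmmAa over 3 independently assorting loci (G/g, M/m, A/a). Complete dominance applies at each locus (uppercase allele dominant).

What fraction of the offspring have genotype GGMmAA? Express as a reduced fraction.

GgMmAA gametes: GMA×2, GmA×2, gMA×2, gmA×2
GgmmAa gametes: GmA×2, Gma×2, gmA×2, gma×2
GgMmAA×GgmmAa grid (8·8=64): GGMmAA=4 GGMmAa=4 GGmmAA=4 GGmmAa=4 GgMmAA=8 GgMmAa=8 GgmmAA=8 GgmmAa=8 ggMmAA=4 ggMmAa=4 ggmmAA=4 ggmmAa=4
GGMmAA hits 4/64; gcd=4; 4÷4/64÷4 = 1/16

P(GGMmAA) = 1/16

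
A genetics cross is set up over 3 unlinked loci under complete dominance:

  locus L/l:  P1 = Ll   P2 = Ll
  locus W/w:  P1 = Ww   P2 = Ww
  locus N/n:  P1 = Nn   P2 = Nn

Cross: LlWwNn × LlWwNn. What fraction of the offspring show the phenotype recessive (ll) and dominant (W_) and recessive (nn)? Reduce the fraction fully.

P(ll W_ nn) = 3/64

LlWwNn gametes: LWN×1, LWn×1, LwN×1, Lwn×1, lWN×1, lWn×1, lwN×1, lwn×1
LlWwNn gametes: LWN×1, LWn×1, LwN×1, Lwn×1, lWN×1, lWn×1, lwN×1, lwn×1
LlWwNn×LlWwNn grid (8·8=64): LLWWNN=1 LLWWNn=2 LLWWnn=1 LLWwNN=2 LLWwNn=4 LLWwnn=2 LLwwNN=1 LLwwNn=2 LLwwnn=1 LlWWNN=2 LlWWNn=4 LlWWnn=2 LlWwNN=4 LlWwNn=8 LlWwnn=4 LlwwNN=2 LlwwNn=4 Llwwnn=2 llWWNN=1 llWWNn=2 llWWnn=1 llWwNN=2 llWwNn=4 llWwnn=2 llwwNN=1 llwwNn=2 llwwnn=1
ll W_ nn hits 3/64; gcd=1; 3÷1/64÷1 = 3/64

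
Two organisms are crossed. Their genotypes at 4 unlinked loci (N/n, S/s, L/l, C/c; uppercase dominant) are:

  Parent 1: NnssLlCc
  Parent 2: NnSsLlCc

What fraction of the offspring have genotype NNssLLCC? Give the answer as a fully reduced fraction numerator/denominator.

NnssLlCc gametes: NsLC×2, NsLc×2, NslC×2, Nslc×2, nsLC×2, nsLc×2, nslC×2, nslc×2
NnSsLlCc gametes: NSLC×1, NSLc×1, NSlC×1, NSlc×1, NsLC×1, NsLc×1, NslC×1, Nslc×1, nSLC×1, nSLc×1, nSlC×1, nSlc×1, nsLC×1, nsLc×1, nslC×1, nslc×1
NnssLlCc×NnSsLlCc grid (16·16=256): NNSsLLCC=2 NNSsLLCc=4 NNSsLLcc=2 NNSsLlCC=4 NNSsLlCc=8 NNSsLlcc=4 NNSsllCC=2 NNSsllCc=4 NNSsllcc=2 NNssLLCC=2 NNssLLCc=4 NNssLLcc=2 NNssLlCC=4 NNssLlCc=8 NNssLlcc=4 NNssllCC=2 NNssllCc=4 NNssllcc=2 NnSsLLCC=4 NnSsLLCc=8 NnSsLLcc=4 NnSsLlCC=8 NnSsLlCc=16 NnSsLlcc=8 NnSsllCC=4 NnSsllCc=8 NnSsllcc=4 NnssLLCC=4 NnssLLCc=8 NnssLLcc=4 NnssLlCC=8 NnssLlCc=16 NnssLlcc=8 NnssllCC=4 NnssllCc=8 Nnssllcc=4 nnSsLLCC=2 nnSsLLCc=4 nnSsLLcc=2 nnSsLlCC=4 nnSsLlCc=8 nnSsLlcc=4 nnSsllCC=2 nnSsllCc=4 nnSsllcc=2 nnssLLCC=2 nnssLLCc=4 nnssLLcc=2 nnssLlCC=4 nnssLlCc=8 nnssLlcc=4 nnssllCC=2 nnssllCc=4 nnssllcc=2
NNssLLCC hits 2/256; gcd=2; 2÷2/256÷2 = 1/128

P(NNssLLCC) = 1/128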